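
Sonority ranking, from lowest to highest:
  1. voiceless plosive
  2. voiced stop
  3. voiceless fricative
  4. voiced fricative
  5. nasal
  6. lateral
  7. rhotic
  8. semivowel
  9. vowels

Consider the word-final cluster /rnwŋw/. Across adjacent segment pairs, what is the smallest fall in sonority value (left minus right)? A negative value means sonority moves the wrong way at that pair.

-3

/r/ — rhotic, sonority 7.
/n/ — nasal, sonority 5.
/w/ — semivowel, sonority 8.
/ŋ/ — nasal, sonority 5.
/w/ — semivowel, sonority 8.
/r/→/n/: change +2.
/n/→/w/: change -3.
/w/→/ŋ/: change +3.
/ŋ/→/w/: change -3.
Minimum = -3.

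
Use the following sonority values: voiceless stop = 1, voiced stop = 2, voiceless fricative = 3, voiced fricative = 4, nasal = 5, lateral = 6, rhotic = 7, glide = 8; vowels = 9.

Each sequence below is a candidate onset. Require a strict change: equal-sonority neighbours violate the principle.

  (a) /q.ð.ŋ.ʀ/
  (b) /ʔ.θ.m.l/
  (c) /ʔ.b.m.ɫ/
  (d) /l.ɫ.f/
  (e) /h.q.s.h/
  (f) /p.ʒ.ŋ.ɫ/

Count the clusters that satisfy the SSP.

(a) 1-4-5-7 → obeys
(b) 1-3-5-6 → obeys
(c) 1-2-5-6 → obeys
(d) 6-6-3 → violates
(e) 3-1-3-3 → violates
(f) 1-4-5-6 → obeys

4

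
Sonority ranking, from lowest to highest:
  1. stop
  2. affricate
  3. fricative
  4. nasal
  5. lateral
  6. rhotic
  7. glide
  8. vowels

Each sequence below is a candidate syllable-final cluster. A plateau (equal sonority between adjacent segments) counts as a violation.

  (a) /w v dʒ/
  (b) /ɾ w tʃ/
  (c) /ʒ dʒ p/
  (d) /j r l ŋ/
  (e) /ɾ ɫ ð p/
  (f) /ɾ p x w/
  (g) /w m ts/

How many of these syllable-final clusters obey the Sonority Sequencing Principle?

(a) 7-3-2 → obeys
(b) 6-7-2 → violates
(c) 3-2-1 → obeys
(d) 7-6-5-4 → obeys
(e) 6-5-3-1 → obeys
(f) 6-1-3-7 → violates
(g) 7-4-2 → obeys

5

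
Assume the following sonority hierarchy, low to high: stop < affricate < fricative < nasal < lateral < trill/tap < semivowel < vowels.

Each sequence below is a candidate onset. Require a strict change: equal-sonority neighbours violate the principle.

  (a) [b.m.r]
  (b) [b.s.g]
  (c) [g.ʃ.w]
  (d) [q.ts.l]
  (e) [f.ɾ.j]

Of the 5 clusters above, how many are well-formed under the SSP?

(a) [b.m.r]: profile 1-4-6 — obeys.
(b) [b.s.g]: profile 1-3-1 — violates.
(c) [g.ʃ.w]: profile 1-3-7 — obeys.
(d) [q.ts.l]: profile 1-2-5 — obeys.
(e) [f.ɾ.j]: profile 3-6-7 — obeys.

4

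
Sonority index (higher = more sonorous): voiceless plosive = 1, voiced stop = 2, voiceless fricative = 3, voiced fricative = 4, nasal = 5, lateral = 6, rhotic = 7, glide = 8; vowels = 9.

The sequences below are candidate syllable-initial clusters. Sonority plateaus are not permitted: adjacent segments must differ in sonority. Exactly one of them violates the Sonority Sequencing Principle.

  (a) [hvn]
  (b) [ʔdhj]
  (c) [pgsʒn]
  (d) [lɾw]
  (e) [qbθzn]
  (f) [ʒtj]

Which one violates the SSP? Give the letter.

f

(a) 3-4-5 → obeys
(b) 1-2-3-8 → obeys
(c) 1-2-3-4-5 → obeys
(d) 6-7-8 → obeys
(e) 1-2-3-4-5 → obeys
(f) 4-1-8 → violates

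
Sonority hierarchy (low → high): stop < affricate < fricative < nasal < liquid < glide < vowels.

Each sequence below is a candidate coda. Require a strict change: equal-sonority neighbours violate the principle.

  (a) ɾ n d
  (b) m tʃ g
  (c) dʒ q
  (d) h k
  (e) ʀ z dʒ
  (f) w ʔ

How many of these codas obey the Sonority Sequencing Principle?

6

(a) ɾ n d: profile 5-4-1 — obeys.
(b) m tʃ g: profile 4-2-1 — obeys.
(c) dʒ q: profile 2-1 — obeys.
(d) h k: profile 3-1 — obeys.
(e) ʀ z dʒ: profile 5-3-2 — obeys.
(f) w ʔ: profile 6-1 — obeys.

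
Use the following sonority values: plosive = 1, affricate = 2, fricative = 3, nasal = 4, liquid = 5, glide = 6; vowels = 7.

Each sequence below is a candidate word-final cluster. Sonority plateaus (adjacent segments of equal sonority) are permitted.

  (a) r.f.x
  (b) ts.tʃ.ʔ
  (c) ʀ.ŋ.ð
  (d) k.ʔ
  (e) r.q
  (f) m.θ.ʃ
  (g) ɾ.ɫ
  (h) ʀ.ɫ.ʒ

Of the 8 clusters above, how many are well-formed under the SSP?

(a) r.f.x: profile 5-3-3 — obeys.
(b) ts.tʃ.ʔ: profile 2-2-1 — obeys.
(c) ʀ.ŋ.ð: profile 5-4-3 — obeys.
(d) k.ʔ: profile 1-1 — obeys.
(e) r.q: profile 5-1 — obeys.
(f) m.θ.ʃ: profile 4-3-3 — obeys.
(g) ɾ.ɫ: profile 5-5 — obeys.
(h) ʀ.ɫ.ʒ: profile 5-5-3 — obeys.

8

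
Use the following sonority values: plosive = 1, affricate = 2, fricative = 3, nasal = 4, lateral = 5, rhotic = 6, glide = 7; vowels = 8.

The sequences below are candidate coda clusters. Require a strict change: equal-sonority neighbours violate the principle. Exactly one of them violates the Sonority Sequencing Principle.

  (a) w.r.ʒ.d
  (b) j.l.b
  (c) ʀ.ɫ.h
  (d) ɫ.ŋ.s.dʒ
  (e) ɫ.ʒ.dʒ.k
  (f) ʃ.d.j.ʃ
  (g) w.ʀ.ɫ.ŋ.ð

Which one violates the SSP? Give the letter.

(a) sonority 7-6-3-1: well-formed.
(b) sonority 7-5-1: well-formed.
(c) sonority 6-5-3: well-formed.
(d) sonority 5-4-3-2: well-formed.
(e) sonority 5-3-2-1: well-formed.
(f) sonority 3-1-7-3: ill-formed.
(g) sonority 7-6-5-4-3: well-formed.

f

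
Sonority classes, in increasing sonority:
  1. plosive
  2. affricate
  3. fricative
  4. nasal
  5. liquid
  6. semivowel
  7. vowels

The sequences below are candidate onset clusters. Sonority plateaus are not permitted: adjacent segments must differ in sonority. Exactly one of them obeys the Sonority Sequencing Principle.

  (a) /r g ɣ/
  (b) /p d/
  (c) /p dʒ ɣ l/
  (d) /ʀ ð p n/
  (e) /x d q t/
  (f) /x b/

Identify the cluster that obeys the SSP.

c

(a) 5-1-3 → violates
(b) 1-1 → violates
(c) 1-2-3-5 → obeys
(d) 5-3-1-4 → violates
(e) 3-1-1-1 → violates
(f) 3-1 → violates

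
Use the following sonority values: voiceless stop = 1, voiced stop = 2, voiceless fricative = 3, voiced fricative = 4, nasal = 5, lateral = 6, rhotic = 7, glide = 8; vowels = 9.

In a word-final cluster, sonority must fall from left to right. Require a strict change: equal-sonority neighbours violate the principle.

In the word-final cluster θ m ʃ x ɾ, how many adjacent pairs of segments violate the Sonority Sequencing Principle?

3

/θ/ is a voiceless fricative (sonority 3).
/m/ is a nasal (sonority 5).
/ʃ/ is a voiceless fricative (sonority 3).
/x/ is a voiceless fricative (sonority 3).
/ɾ/ is a rhotic (sonority 7).
/θ/→/m/: 3→5 (does not fall) — violation.
/m/→/ʃ/: 5→3 (falls) — ok.
/ʃ/→/x/: 3→3 (plateau) — violation.
/x/→/ɾ/: 3→7 (does not fall) — violation.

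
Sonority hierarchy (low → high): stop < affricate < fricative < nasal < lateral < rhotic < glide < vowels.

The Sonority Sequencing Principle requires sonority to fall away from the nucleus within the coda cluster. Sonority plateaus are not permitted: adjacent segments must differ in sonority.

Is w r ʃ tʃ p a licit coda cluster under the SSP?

yes

/w/ — glide, sonority 7.
/r/ — rhotic, sonority 6.
/ʃ/ — fricative, sonority 3.
/tʃ/ — affricate, sonority 2.
/p/ — stop, sonority 1.
The profile 7-6-3-2-1 strictly falls, so the coda cluster satisfies the SSP.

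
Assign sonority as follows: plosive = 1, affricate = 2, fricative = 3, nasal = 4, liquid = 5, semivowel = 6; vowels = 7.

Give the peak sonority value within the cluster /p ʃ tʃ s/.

/p/ — plosive, sonority 1.
/ʃ/ — fricative, sonority 3.
/tʃ/ — affricate, sonority 2.
/s/ — fricative, sonority 3.
The maximum is 3.

3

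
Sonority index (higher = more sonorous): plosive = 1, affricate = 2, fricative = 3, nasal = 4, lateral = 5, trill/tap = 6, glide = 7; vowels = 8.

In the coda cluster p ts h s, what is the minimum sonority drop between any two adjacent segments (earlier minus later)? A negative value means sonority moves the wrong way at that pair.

/p/: plosive = 1.
/ts/: affricate = 2.
/h/: fricative = 3.
/s/: fricative = 3.
/p/→/ts/: change -1.
/ts/→/h/: change -1.
/h/→/s/: change +0.
Minimum = -1.

-1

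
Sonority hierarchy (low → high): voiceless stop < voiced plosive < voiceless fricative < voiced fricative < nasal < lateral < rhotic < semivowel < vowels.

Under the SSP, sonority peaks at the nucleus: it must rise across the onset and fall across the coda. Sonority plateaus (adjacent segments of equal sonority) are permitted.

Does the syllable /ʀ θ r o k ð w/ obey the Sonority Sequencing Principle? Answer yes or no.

no

Onset: /ʀ/ is a rhotic (sonority 7), /θ/ is a voiceless fricative (sonority 3), /r/ is a rhotic (sonority 7); then the nucleus /o/ (sonority 9).
Onset profile 7-3-7-9 — does not rise throughout.
Coda: /k/ is a voiceless stop (sonority 1), /ð/ is a voiced fricative (sonority 4), /w/ is a semivowel (sonority 8).
Coda profile 9-1-4-8 — does not fall throughout.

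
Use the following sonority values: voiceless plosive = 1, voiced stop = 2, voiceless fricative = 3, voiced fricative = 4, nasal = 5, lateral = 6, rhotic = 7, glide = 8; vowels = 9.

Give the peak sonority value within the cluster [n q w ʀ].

8

/n/: nasal = 5.
/q/: voiceless plosive = 1.
/w/: glide = 8.
/ʀ/: rhotic = 7.
The maximum is 8.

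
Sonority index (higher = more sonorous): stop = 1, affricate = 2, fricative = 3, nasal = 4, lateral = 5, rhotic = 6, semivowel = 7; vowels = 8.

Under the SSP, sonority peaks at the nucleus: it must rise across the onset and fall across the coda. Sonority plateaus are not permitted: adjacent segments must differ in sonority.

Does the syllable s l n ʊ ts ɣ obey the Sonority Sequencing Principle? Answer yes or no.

Onset: /s/ is a fricative (sonority 3), /l/ is a lateral (sonority 5), /n/ is a nasal (sonority 4); then the nucleus /ʊ/ (sonority 8).
Onset profile 3-5-4-8 — does not strictly rise throughout.
Coda: /ts/ is an affricate (sonority 2), /ɣ/ is a fricative (sonority 3).
Coda profile 8-2-3 — does not strictly fall throughout.

no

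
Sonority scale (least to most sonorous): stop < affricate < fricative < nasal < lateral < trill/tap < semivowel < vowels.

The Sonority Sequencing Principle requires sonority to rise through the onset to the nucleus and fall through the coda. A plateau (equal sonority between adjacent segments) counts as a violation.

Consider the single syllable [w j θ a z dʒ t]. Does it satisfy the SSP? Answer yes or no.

Onset: /w/ is a semivowel (sonority 7), /j/ is a semivowel (sonority 7), /θ/ is a fricative (sonority 3); then the nucleus /a/ (sonority 8).
Onset profile 7-7-3-8 — does not strictly rise throughout.
Coda: /z/ is a fricative (sonority 3), /dʒ/ is an affricate (sonority 2), /t/ is a stop (sonority 1).
Coda profile 8-3-2-1 — falls from the nucleus.

no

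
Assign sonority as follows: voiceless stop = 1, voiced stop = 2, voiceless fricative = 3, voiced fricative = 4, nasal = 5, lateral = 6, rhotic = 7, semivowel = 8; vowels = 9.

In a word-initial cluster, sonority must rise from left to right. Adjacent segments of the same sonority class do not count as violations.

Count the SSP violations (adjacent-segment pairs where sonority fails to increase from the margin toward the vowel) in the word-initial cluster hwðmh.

/h/: voiceless fricative = 3.
/w/: semivowel = 8.
/ð/: voiced fricative = 4.
/m/: nasal = 5.
/h/: voiceless fricative = 3.
/h/→/w/: 3→8 (rises) — ok.
/w/→/ð/: 8→4 (does not rise) — violation.
/ð/→/m/: 4→5 (rises) — ok.
/m/→/h/: 5→3 (does not rise) — violation.

2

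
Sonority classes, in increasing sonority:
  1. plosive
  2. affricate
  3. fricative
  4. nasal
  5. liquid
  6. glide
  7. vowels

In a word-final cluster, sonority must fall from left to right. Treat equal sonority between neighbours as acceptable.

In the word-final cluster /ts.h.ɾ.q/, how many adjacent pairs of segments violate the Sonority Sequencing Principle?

2

/ts/ is an affricate (sonority 2).
/h/ is a fricative (sonority 3).
/ɾ/ is a liquid (sonority 5).
/q/ is a plosive (sonority 1).
/ts/→/h/: 2→3 (does not fall) — violation.
/h/→/ɾ/: 3→5 (does not fall) — violation.
/ɾ/→/q/: 5→1 (falls) — ok.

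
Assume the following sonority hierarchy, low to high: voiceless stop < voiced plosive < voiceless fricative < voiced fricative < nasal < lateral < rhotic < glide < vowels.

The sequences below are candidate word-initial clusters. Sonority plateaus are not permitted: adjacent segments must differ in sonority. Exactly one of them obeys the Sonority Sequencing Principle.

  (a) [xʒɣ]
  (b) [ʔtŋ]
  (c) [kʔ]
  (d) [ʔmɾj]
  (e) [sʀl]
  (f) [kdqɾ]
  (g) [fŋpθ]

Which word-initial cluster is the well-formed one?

(a) [xʒɣ]: profile 3-4-4 — violates.
(b) [ʔtŋ]: profile 1-1-5 — violates.
(c) [kʔ]: profile 1-1 — violates.
(d) [ʔmɾj]: profile 1-5-7-8 — obeys.
(e) [sʀl]: profile 3-7-6 — violates.
(f) [kdqɾ]: profile 1-2-1-7 — violates.
(g) [fŋpθ]: profile 3-5-1-3 — violates.

d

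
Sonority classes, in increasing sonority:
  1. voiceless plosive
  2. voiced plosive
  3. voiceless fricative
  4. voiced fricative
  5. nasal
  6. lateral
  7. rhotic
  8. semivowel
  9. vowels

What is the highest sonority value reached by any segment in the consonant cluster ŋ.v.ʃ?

/ŋ/ is a nasal (sonority 5).
/v/ is a voiced fricative (sonority 4).
/ʃ/ is a voiceless fricative (sonority 3).
The maximum is 5.

5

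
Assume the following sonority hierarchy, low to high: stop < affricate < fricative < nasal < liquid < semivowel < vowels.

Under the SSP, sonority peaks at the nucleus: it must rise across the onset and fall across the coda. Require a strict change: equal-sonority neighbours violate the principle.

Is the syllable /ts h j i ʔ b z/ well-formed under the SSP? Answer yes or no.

Onset: /ts/ is an affricate (sonority 2), /h/ is a fricative (sonority 3), /j/ is a semivowel (sonority 6); then the nucleus /i/ (sonority 7).
Onset profile 2-3-6-7 — rises to the nucleus.
Coda: /ʔ/ is a stop (sonority 1), /b/ is a stop (sonority 1), /z/ is a fricative (sonority 3).
Coda profile 7-1-1-3 — does not strictly fall throughout.

no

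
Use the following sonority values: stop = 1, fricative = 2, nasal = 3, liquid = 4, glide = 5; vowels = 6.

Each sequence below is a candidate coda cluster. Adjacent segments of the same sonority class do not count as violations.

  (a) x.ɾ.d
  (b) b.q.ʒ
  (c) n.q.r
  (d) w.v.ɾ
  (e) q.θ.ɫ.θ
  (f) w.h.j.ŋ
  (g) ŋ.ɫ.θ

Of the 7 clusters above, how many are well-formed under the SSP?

0

(a) sonority 2-4-1: ill-formed.
(b) sonority 1-1-2: ill-formed.
(c) sonority 3-1-4: ill-formed.
(d) sonority 5-2-4: ill-formed.
(e) sonority 1-2-4-2: ill-formed.
(f) sonority 5-2-5-3: ill-formed.
(g) sonority 3-4-2: ill-formed.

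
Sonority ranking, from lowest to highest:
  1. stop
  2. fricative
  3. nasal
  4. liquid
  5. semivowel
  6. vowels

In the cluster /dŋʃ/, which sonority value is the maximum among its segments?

/d/ is a stop (sonority 1).
/ŋ/ is a nasal (sonority 3).
/ʃ/ is a fricative (sonority 2).
The maximum is 3.

3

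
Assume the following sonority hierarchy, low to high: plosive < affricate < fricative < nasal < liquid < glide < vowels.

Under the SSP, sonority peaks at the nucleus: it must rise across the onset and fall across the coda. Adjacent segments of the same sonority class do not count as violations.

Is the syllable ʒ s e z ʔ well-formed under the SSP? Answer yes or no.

Onset: /ʒ/ is a fricative (sonority 3), /s/ is a fricative (sonority 3); then the nucleus /e/ (sonority 7).
Onset profile 3-3-7 — rises to the nucleus.
Coda: /z/ is a fricative (sonority 3), /ʔ/ is a plosive (sonority 1).
Coda profile 7-3-1 — falls from the nucleus.

yes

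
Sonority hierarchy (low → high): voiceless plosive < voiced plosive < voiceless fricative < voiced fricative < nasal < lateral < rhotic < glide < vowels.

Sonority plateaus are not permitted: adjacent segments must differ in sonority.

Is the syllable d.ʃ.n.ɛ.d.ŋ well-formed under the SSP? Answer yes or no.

Onset: /d/ is a voiced plosive (sonority 2), /ʃ/ is a voiceless fricative (sonority 3), /n/ is a nasal (sonority 5); then the nucleus /ɛ/ (sonority 9).
Onset profile 2-3-5-9 — rises to the nucleus.
Coda: /d/ is a voiced plosive (sonority 2), /ŋ/ is a nasal (sonority 5).
Coda profile 9-2-5 — does not strictly fall throughout.

no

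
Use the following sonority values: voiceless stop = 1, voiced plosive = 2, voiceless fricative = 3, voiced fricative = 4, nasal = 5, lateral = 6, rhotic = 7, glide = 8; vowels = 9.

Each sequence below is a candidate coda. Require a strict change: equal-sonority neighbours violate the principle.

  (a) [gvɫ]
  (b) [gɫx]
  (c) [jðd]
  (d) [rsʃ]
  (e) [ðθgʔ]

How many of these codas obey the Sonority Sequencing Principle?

2

(a) [gvɫ]: profile 2-4-6 — violates.
(b) [gɫx]: profile 2-6-3 — violates.
(c) [jðd]: profile 8-4-2 — obeys.
(d) [rsʃ]: profile 7-3-3 — violates.
(e) [ðθgʔ]: profile 4-3-2-1 — obeys.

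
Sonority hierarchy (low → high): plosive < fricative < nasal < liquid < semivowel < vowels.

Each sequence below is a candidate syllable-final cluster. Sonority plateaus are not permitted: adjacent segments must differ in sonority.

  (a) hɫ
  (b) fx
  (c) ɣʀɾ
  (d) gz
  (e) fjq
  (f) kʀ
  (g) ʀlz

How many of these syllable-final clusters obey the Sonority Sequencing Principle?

0

(a) 2-4 → violates
(b) 2-2 → violates
(c) 2-4-4 → violates
(d) 1-2 → violates
(e) 2-5-1 → violates
(f) 1-4 → violates
(g) 4-4-2 → violates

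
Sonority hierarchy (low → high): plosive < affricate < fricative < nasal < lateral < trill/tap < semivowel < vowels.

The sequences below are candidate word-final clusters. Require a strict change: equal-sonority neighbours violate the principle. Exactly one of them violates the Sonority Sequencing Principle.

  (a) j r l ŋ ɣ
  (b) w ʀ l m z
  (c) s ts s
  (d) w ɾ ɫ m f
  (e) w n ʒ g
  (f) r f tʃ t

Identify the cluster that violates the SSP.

c

(a) sonority 7-6-5-4-3: well-formed.
(b) sonority 7-6-5-4-3: well-formed.
(c) sonority 3-2-3: ill-formed.
(d) sonority 7-6-5-4-3: well-formed.
(e) sonority 7-4-3-1: well-formed.
(f) sonority 6-3-2-1: well-formed.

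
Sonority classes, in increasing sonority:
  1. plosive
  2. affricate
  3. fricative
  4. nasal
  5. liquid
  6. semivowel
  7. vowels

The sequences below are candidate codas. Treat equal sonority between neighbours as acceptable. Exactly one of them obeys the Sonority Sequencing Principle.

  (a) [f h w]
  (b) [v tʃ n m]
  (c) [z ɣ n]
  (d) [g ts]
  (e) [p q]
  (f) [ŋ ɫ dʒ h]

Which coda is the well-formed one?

e

(a) 3-3-6 → violates
(b) 3-2-4-4 → violates
(c) 3-3-4 → violates
(d) 1-2 → violates
(e) 1-1 → obeys
(f) 4-5-2-3 → violates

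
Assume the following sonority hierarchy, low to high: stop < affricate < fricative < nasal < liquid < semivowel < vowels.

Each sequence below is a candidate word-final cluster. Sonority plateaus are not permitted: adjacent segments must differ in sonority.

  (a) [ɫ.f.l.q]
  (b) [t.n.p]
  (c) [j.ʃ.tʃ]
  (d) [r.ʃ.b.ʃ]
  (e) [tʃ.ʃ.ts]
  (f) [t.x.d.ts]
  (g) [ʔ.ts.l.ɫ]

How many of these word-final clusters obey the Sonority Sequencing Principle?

1

(a) sonority 5-3-5-1: ill-formed.
(b) sonority 1-4-1: ill-formed.
(c) sonority 6-3-2: well-formed.
(d) sonority 5-3-1-3: ill-formed.
(e) sonority 2-3-2: ill-formed.
(f) sonority 1-3-1-2: ill-formed.
(g) sonority 1-2-5-5: ill-formed.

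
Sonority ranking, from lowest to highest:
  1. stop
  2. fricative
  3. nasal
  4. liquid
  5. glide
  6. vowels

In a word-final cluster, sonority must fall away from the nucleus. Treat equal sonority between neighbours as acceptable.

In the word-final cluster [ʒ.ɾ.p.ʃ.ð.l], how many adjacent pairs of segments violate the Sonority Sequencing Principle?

3

/ʒ/ — fricative, sonority 2.
/ɾ/ — liquid, sonority 4.
/p/ — stop, sonority 1.
/ʃ/ — fricative, sonority 2.
/ð/ — fricative, sonority 2.
/l/ — liquid, sonority 4.
/ʒ/→/ɾ/: 2→4 (does not fall) — violation.
/ɾ/→/p/: 4→1 (falls) — ok.
/p/→/ʃ/: 1→2 (does not fall) — violation.
/ʃ/→/ð/: 2→2 (plateau, allowed) — ok.
/ð/→/l/: 2→4 (does not fall) — violation.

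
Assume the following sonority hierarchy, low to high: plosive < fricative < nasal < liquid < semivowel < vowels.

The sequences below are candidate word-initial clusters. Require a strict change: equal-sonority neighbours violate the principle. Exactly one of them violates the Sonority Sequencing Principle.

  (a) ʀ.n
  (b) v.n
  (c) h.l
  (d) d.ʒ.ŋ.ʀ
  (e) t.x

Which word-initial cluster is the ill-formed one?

(a) ʀ.n: profile 4-3 — violates.
(b) v.n: profile 2-3 — obeys.
(c) h.l: profile 2-4 — obeys.
(d) d.ʒ.ŋ.ʀ: profile 1-2-3-4 — obeys.
(e) t.x: profile 1-2 — obeys.

a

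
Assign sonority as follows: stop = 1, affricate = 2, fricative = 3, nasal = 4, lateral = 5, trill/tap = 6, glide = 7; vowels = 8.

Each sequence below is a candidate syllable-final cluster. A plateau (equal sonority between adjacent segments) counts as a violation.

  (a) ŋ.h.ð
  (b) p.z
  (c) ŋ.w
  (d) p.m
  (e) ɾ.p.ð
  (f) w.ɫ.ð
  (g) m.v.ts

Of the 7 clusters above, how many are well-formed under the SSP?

(a) sonority 4-3-3: ill-formed.
(b) sonority 1-3: ill-formed.
(c) sonority 4-7: ill-formed.
(d) sonority 1-4: ill-formed.
(e) sonority 6-1-3: ill-formed.
(f) sonority 7-5-3: well-formed.
(g) sonority 4-3-2: well-formed.

2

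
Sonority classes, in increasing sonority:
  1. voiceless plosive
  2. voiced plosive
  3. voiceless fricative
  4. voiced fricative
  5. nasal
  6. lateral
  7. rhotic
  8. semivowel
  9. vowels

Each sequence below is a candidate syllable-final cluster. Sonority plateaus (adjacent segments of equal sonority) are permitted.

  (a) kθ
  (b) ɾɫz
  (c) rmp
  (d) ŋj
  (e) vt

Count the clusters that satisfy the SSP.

3

(a) kθ: profile 1-3 — violates.
(b) ɾɫz: profile 7-6-4 — obeys.
(c) rmp: profile 7-5-1 — obeys.
(d) ŋj: profile 5-8 — violates.
(e) vt: profile 4-1 — obeys.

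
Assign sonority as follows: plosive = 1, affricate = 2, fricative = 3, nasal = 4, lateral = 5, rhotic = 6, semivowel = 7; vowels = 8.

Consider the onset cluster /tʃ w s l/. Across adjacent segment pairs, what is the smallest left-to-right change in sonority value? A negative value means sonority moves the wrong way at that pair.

/tʃ/ — affricate, sonority 2.
/w/ — semivowel, sonority 7.
/s/ — fricative, sonority 3.
/l/ — lateral, sonority 5.
/tʃ/→/w/: change +5.
/w/→/s/: change -4.
/s/→/l/: change +2.
Minimum = -4.

-4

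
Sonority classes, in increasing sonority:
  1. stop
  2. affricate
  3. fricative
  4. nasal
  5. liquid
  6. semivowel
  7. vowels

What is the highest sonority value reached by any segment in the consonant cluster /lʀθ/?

/l/: liquid = 5.
/ʀ/: liquid = 5.
/θ/: fricative = 3.
The maximum is 5.

5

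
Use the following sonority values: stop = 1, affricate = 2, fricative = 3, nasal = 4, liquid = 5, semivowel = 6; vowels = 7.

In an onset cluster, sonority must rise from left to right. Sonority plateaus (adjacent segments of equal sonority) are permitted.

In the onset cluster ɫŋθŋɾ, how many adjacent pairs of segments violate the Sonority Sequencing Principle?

/ɫ/: liquid = 5.
/ŋ/: nasal = 4.
/θ/: fricative = 3.
/ŋ/: nasal = 4.
/ɾ/: liquid = 5.
/ɫ/→/ŋ/: 5→4 (does not rise) — violation.
/ŋ/→/θ/: 4→3 (does not rise) — violation.
/θ/→/ŋ/: 3→4 (rises) — ok.
/ŋ/→/ɾ/: 4→5 (rises) — ok.

2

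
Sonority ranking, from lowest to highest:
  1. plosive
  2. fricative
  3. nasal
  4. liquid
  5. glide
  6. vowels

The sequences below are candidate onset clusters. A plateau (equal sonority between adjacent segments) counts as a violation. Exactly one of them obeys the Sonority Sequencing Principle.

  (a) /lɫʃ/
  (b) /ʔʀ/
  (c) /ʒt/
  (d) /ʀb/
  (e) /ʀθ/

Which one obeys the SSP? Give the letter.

b

(a) /lɫʃ/: profile 4-4-2 — violates.
(b) /ʔʀ/: profile 1-4 — obeys.
(c) /ʒt/: profile 2-1 — violates.
(d) /ʀb/: profile 4-1 — violates.
(e) /ʀθ/: profile 4-2 — violates.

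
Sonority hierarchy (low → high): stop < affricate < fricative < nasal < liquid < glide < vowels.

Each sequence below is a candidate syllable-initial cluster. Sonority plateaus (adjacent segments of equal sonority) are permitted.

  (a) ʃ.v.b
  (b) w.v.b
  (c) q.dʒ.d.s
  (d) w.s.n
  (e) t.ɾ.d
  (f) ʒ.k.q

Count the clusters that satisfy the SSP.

(a) 3-3-1 → violates
(b) 6-3-1 → violates
(c) 1-2-1-3 → violates
(d) 6-3-4 → violates
(e) 1-5-1 → violates
(f) 3-1-1 → violates

0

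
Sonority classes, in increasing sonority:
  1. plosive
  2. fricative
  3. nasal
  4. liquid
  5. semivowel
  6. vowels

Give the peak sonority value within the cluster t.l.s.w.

5

/t/: plosive = 1.
/l/: liquid = 4.
/s/: fricative = 2.
/w/: semivowel = 5.
The maximum is 5.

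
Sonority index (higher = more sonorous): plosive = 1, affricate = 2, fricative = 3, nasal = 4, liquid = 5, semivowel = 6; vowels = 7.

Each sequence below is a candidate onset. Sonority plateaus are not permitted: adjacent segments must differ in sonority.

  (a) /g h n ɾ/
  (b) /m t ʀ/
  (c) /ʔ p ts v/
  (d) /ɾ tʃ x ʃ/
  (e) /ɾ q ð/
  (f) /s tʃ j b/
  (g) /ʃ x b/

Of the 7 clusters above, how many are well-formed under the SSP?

(a) /g h n ɾ/: profile 1-3-4-5 — obeys.
(b) /m t ʀ/: profile 4-1-5 — violates.
(c) /ʔ p ts v/: profile 1-1-2-3 — violates.
(d) /ɾ tʃ x ʃ/: profile 5-2-3-3 — violates.
(e) /ɾ q ð/: profile 5-1-3 — violates.
(f) /s tʃ j b/: profile 3-2-6-1 — violates.
(g) /ʃ x b/: profile 3-3-1 — violates.

1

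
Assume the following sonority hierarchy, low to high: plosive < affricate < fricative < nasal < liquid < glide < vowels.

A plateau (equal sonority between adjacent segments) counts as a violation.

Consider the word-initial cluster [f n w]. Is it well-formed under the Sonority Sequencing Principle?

yes

/f/ — fricative, sonority 3.
/n/ — nasal, sonority 4.
/w/ — glide, sonority 6.
The profile 3-4-6 strictly rises, so the word-initial cluster satisfies the SSP.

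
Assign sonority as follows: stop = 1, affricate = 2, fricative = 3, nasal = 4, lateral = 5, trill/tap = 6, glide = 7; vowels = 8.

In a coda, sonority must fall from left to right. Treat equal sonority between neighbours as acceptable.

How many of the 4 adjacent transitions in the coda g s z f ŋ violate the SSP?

/g/: stop = 1.
/s/: fricative = 3.
/z/: fricative = 3.
/f/: fricative = 3.
/ŋ/: nasal = 4.
/g/→/s/: 1→3 (does not fall) — violation.
/s/→/z/: 3→3 (plateau, allowed) — ok.
/z/→/f/: 3→3 (plateau, allowed) — ok.
/f/→/ŋ/: 3→4 (does not fall) — violation.

2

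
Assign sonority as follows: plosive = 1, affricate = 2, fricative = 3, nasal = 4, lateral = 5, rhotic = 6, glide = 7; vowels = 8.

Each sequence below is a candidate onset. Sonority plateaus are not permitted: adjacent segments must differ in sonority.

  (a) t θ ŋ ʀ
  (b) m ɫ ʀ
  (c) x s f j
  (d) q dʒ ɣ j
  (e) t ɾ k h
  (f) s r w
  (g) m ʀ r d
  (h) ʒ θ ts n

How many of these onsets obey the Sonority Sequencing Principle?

(a) t θ ŋ ʀ: profile 1-3-4-6 — obeys.
(b) m ɫ ʀ: profile 4-5-6 — obeys.
(c) x s f j: profile 3-3-3-7 — violates.
(d) q dʒ ɣ j: profile 1-2-3-7 — obeys.
(e) t ɾ k h: profile 1-6-1-3 — violates.
(f) s r w: profile 3-6-7 — obeys.
(g) m ʀ r d: profile 4-6-6-1 — violates.
(h) ʒ θ ts n: profile 3-3-2-4 — violates.

4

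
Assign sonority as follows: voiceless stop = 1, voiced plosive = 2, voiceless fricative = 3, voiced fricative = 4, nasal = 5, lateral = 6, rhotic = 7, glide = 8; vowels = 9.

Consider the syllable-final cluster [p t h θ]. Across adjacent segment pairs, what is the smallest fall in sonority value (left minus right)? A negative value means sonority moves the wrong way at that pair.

/p/: voiceless stop = 1.
/t/: voiceless stop = 1.
/h/: voiceless fricative = 3.
/θ/: voiceless fricative = 3.
/p/→/t/: change +0.
/t/→/h/: change -2.
/h/→/θ/: change +0.
Minimum = -2.

-2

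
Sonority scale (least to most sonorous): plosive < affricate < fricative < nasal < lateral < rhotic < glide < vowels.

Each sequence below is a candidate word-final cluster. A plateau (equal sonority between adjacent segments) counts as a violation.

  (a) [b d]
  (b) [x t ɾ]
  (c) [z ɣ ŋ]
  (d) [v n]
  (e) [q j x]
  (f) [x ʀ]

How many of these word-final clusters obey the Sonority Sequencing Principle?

(a) sonority 1-1: ill-formed.
(b) sonority 3-1-6: ill-formed.
(c) sonority 3-3-4: ill-formed.
(d) sonority 3-4: ill-formed.
(e) sonority 1-7-3: ill-formed.
(f) sonority 3-6: ill-formed.

0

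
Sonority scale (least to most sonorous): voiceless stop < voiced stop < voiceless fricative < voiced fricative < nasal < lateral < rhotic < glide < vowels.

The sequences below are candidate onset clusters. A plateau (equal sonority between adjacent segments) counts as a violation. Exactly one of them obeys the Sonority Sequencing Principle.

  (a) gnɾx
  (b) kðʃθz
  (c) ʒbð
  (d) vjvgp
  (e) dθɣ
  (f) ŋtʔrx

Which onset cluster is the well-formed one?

e

(a) gnɾx: profile 2-5-7-3 — violates.
(b) kðʃθz: profile 1-4-3-3-4 — violates.
(c) ʒbð: profile 4-2-4 — violates.
(d) vjvgp: profile 4-8-4-2-1 — violates.
(e) dθɣ: profile 2-3-4 — obeys.
(f) ŋtʔrx: profile 5-1-1-7-3 — violates.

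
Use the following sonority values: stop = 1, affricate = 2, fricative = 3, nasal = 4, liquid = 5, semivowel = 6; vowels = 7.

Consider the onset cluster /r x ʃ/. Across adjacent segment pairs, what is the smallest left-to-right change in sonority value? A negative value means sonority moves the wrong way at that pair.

/r/ — liquid, sonority 5.
/x/ — fricative, sonority 3.
/ʃ/ — fricative, sonority 3.
/r/→/x/: change -2.
/x/→/ʃ/: change +0.
Minimum = -2.

-2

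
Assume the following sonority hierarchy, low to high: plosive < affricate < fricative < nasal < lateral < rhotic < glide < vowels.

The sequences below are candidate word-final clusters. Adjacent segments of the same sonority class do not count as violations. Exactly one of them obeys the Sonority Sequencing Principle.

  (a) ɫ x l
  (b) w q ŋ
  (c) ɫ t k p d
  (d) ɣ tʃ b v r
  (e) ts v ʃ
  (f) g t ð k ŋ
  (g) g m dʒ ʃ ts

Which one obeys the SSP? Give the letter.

c

(a) 5-3-5 → violates
(b) 7-1-4 → violates
(c) 5-1-1-1-1 → obeys
(d) 3-2-1-3-6 → violates
(e) 2-3-3 → violates
(f) 1-1-3-1-4 → violates
(g) 1-4-2-3-2 → violates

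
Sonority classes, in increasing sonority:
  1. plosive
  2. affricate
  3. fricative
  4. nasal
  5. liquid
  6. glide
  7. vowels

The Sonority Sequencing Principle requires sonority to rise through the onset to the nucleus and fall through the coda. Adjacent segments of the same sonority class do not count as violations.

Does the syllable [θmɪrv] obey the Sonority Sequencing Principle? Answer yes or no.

yes

Onset: /θ/ is a fricative (sonority 3), /m/ is a nasal (sonority 4); then the nucleus /ɪ/ (sonority 7).
Onset profile 3-4-7 — rises to the nucleus.
Coda: /r/ is a liquid (sonority 5), /v/ is a fricative (sonority 3).
Coda profile 7-5-3 — falls from the nucleus.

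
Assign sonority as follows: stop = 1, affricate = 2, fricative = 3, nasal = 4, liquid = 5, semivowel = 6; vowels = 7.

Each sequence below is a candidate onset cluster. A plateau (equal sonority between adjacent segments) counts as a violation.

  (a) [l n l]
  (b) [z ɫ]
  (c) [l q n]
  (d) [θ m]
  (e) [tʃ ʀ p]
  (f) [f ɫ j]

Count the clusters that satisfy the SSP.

(a) sonority 5-4-5: ill-formed.
(b) sonority 3-5: well-formed.
(c) sonority 5-1-4: ill-formed.
(d) sonority 3-4: well-formed.
(e) sonority 2-5-1: ill-formed.
(f) sonority 3-5-6: well-formed.

3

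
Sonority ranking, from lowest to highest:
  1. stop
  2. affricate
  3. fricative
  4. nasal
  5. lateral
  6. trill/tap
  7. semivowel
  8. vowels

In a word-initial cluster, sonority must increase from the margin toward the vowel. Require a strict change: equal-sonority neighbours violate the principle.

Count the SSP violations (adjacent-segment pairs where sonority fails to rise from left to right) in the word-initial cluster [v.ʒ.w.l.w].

/v/ — fricative, sonority 3.
/ʒ/ — fricative, sonority 3.
/w/ — semivowel, sonority 7.
/l/ — lateral, sonority 5.
/w/ — semivowel, sonority 7.
/v/→/ʒ/: 3→3 (plateau) — violation.
/ʒ/→/w/: 3→7 (rises) — ok.
/w/→/l/: 7→5 (does not rise) — violation.
/l/→/w/: 5→7 (rises) — ok.

2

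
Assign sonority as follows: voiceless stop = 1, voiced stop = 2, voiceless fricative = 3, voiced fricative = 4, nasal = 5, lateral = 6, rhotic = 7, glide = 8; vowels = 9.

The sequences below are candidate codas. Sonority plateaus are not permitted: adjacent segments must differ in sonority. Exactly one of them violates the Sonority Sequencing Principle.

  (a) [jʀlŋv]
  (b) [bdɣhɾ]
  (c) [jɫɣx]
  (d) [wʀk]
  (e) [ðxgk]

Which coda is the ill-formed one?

b

(a) 8-7-6-5-4 → obeys
(b) 2-2-4-3-7 → violates
(c) 8-6-4-3 → obeys
(d) 8-7-1 → obeys
(e) 4-3-2-1 → obeys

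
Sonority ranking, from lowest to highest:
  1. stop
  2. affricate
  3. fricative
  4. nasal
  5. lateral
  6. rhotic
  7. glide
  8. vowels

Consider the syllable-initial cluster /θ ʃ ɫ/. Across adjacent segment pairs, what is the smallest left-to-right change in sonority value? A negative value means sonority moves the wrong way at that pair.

0

/θ/ is a fricative (sonority 3).
/ʃ/ is a fricative (sonority 3).
/ɫ/ is a lateral (sonority 5).
/θ/→/ʃ/: change +0.
/ʃ/→/ɫ/: change +2.
Minimum = 0.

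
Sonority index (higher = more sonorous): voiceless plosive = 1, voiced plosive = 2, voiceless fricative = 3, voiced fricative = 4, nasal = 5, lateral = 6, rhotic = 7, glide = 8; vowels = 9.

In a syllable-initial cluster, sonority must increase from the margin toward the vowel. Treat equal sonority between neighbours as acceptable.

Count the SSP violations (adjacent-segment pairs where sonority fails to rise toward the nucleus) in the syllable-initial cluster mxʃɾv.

2

/m/ is a nasal (sonority 5).
/x/ is a voiceless fricative (sonority 3).
/ʃ/ is a voiceless fricative (sonority 3).
/ɾ/ is a rhotic (sonority 7).
/v/ is a voiced fricative (sonority 4).
/m/→/x/: 5→3 (does not rise) — violation.
/x/→/ʃ/: 3→3 (plateau, allowed) — ok.
/ʃ/→/ɾ/: 3→7 (rises) — ok.
/ɾ/→/v/: 7→4 (does not rise) — violation.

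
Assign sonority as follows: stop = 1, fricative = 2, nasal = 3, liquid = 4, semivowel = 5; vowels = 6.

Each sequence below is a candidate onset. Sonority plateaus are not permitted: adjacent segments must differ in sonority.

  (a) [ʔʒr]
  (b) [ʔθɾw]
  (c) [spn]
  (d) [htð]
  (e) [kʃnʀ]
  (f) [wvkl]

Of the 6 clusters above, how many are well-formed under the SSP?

(a) sonority 1-2-4: well-formed.
(b) sonority 1-2-4-5: well-formed.
(c) sonority 2-1-3: ill-formed.
(d) sonority 2-1-2: ill-formed.
(e) sonority 1-2-3-4: well-formed.
(f) sonority 5-2-1-4: ill-formed.

3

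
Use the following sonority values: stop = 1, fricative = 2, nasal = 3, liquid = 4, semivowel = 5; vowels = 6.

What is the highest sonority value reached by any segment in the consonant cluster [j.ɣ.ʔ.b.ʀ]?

5

/j/: semivowel = 5.
/ɣ/: fricative = 2.
/ʔ/: stop = 1.
/b/: stop = 1.
/ʀ/: liquid = 4.
The maximum is 5.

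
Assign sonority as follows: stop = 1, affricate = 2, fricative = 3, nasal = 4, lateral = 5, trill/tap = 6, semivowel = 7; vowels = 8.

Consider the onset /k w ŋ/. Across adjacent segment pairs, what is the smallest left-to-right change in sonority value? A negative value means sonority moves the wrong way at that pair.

-3

/k/ is a stop (sonority 1).
/w/ is a semivowel (sonority 7).
/ŋ/ is a nasal (sonority 4).
/k/→/w/: change +6.
/w/→/ŋ/: change -3.
Minimum = -3.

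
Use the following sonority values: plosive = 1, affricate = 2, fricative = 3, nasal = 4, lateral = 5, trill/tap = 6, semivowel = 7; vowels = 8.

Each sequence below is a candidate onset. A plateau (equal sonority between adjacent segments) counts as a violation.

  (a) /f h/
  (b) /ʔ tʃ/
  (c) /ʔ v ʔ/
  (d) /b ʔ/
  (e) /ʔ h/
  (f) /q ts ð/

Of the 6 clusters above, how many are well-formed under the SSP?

3

(a) sonority 3-3: ill-formed.
(b) sonority 1-2: well-formed.
(c) sonority 1-3-1: ill-formed.
(d) sonority 1-1: ill-formed.
(e) sonority 1-3: well-formed.
(f) sonority 1-2-3: well-formed.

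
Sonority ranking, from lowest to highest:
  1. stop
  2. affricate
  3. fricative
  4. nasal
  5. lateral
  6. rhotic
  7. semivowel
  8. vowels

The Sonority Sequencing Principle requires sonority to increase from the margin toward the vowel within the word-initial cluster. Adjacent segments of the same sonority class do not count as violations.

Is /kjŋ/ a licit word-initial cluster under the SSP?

/k/: stop = 1.
/j/: semivowel = 7.
/ŋ/: nasal = 4.
The profile is 1-7-4. Between /j/ (7) and /ŋ/ (4) sonority does not rise, so the cluster violates the SSP.

no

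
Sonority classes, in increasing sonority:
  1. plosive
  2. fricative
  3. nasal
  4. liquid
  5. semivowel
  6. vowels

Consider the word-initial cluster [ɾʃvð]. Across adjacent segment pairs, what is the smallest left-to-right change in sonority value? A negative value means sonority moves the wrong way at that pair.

/ɾ/ — liquid, sonority 4.
/ʃ/ — fricative, sonority 2.
/v/ — fricative, sonority 2.
/ð/ — fricative, sonority 2.
/ɾ/→/ʃ/: change -2.
/ʃ/→/v/: change +0.
/v/→/ð/: change +0.
Minimum = -2.

-2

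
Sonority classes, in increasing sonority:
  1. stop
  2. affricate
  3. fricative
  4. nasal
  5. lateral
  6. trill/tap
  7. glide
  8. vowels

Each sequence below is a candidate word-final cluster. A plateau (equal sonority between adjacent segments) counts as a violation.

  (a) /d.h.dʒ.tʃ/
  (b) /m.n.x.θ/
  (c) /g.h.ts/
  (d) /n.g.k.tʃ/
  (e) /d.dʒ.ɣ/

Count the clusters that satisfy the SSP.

(a) /d.h.dʒ.tʃ/: profile 1-3-2-2 — violates.
(b) /m.n.x.θ/: profile 4-4-3-3 — violates.
(c) /g.h.ts/: profile 1-3-2 — violates.
(d) /n.g.k.tʃ/: profile 4-1-1-2 — violates.
(e) /d.dʒ.ɣ/: profile 1-2-3 — violates.

0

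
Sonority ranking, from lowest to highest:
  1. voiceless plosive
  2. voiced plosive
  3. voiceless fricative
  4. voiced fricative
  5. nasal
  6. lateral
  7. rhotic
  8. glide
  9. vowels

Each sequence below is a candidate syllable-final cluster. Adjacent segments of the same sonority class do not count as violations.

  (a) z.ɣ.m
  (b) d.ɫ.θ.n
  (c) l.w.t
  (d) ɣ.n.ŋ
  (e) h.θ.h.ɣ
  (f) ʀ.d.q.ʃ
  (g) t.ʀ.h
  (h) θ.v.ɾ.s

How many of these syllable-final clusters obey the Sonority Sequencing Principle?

(a) z.ɣ.m: profile 4-4-5 — violates.
(b) d.ɫ.θ.n: profile 2-6-3-5 — violates.
(c) l.w.t: profile 6-8-1 — violates.
(d) ɣ.n.ŋ: profile 4-5-5 — violates.
(e) h.θ.h.ɣ: profile 3-3-3-4 — violates.
(f) ʀ.d.q.ʃ: profile 7-2-1-3 — violates.
(g) t.ʀ.h: profile 1-7-3 — violates.
(h) θ.v.ɾ.s: profile 3-4-7-3 — violates.

0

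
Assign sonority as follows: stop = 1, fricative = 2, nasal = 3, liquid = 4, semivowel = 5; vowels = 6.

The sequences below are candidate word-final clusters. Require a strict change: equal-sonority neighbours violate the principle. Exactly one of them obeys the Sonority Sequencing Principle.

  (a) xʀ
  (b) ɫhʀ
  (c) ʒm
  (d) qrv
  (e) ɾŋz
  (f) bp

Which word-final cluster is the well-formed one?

e

(a) sonority 2-4: ill-formed.
(b) sonority 4-2-4: ill-formed.
(c) sonority 2-3: ill-formed.
(d) sonority 1-4-2: ill-formed.
(e) sonority 4-3-2: well-formed.
(f) sonority 1-1: ill-formed.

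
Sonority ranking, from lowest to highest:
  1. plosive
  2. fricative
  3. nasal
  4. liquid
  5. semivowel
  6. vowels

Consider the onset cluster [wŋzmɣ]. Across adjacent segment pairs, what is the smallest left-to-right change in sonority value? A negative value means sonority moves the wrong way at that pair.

-2

/w/ is a semivowel (sonority 5).
/ŋ/ is a nasal (sonority 3).
/z/ is a fricative (sonority 2).
/m/ is a nasal (sonority 3).
/ɣ/ is a fricative (sonority 2).
/w/→/ŋ/: change -2.
/ŋ/→/z/: change -1.
/z/→/m/: change +1.
/m/→/ɣ/: change -1.
Minimum = -2.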